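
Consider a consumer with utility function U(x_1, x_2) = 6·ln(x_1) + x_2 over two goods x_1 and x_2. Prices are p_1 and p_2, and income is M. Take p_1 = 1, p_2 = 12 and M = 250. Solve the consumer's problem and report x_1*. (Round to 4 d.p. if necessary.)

So x_1*(p_1,p_2) = 6·p_2/p_1, independent of income; and x_2* = (M − 6·p_2)/p_2.
At the given prices: x_1* = 6·12/1 = 72.

x_1* = 72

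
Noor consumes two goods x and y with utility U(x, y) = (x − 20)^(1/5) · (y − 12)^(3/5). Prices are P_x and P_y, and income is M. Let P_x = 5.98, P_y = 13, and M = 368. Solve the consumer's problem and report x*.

Discretionary income = 368 − 20·5.98 − 12·13 = 92.4; x* = 20 + 0.25·92.4/5.98 = 23.8629.

x* = 23.8629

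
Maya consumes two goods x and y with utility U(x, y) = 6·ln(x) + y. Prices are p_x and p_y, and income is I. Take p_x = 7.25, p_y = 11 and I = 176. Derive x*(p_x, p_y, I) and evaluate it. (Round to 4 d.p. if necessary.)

x* = 9.1034

So x*(p_x,p_y) = 6·p_y/p_x, independent of income; and y* = (I − 6·p_y)/p_y.
At the given prices: x* = 6·11/7.25 = 9.1034.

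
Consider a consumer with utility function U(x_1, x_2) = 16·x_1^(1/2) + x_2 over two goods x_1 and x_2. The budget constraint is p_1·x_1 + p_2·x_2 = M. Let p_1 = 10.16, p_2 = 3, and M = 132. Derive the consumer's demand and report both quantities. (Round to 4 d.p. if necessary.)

x_1* = 5.58, x_2* = 25.1024

Set MRS = p_1/p_2: 8·x_1^(−1/2) = p_1/p_2.
Solve: √x_1 = 8·p_2/p_1, so x_1*(p_1,p_2) = (8·p_2/p_1)², and x_2* = (M − p_1·x_1*)/p_2.
Plugging in: x_1* = (8·3/10.16)² = 5.58, x_2* = 25.1024.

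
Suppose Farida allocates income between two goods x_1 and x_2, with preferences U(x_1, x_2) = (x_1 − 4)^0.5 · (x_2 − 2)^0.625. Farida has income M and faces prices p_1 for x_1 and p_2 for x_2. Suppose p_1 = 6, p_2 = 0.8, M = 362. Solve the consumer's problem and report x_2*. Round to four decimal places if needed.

MRS = (4/5)·(x_2−2)/(x_1−4). Tangency with p_1/p_2 gives x_2−2 = (5/4)·(p_1/p_2)·(x_1−4).
After buying the subsistence bundle (4, 2), a share 4/9 of the remaining income goes to x_1: x_1* = 4 + 4/9·(M − 4p_1 − 2p_2)/p_1.
Discretionary income = 362 − 4·6 − 2·0.8 = 336.4; x_2* = 2 + 5/9·336.4/0.8 = 235.6111.

x_2* = 235.6111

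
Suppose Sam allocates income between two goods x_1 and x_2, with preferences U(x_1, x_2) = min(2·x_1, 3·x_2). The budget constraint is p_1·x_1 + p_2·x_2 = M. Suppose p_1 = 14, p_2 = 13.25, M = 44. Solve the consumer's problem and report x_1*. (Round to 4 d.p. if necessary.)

x_1* = 1.927

Leontief preferences: the optimum is at the kink where x_1/3 = x_2/2, i.e. x_2 = (2/3)·x_1.
Budget: p_1·x_1 + p_2·(2/3)·x_1 = M, so (3·p_1 + 2·p_2)·x_1 = 3·M.
Demand: x_1*(p_1,p_2,M) = 3·M/(3·p_1 + 2·p_2), x_2* = 2·M/(3·p_1 + 2·p_2).
Here 3·14 + 2·13.25 = 68.5, giving x_1* = 1.927.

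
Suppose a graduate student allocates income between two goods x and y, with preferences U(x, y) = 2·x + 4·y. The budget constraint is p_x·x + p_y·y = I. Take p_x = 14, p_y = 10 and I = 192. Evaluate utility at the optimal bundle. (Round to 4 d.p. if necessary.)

y gives more utility per dollar, so spend all income on y: y* = I/p_y, x* = 0.
Numerically: x* = 0, y* = 19.2.
Utility at the optimum: U(0, 19.2) = 76.8.

V = 76.8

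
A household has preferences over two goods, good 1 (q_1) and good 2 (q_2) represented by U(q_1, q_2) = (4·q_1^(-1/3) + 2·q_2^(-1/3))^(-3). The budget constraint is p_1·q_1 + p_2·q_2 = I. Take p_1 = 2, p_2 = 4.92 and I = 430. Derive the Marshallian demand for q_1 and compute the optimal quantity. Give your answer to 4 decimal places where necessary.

q_1* = 123.2328

Numerically q_2/q_1 = 0.30271, so q_1* = 430/(2 + 4.92·0.30271) = 123.2328.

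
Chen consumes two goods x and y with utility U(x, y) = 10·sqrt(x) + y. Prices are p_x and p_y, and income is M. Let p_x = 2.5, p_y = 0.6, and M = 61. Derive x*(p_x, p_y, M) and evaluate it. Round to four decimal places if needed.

Set MRS = p_x/p_y: 5·x^(−1/2) = p_x/p_y.
Solve: √x = 5·p_y/p_x, so x*(p_x,p_y) = (5·p_y/p_x)², and y* = (M − p_x·x*)/p_y.
Plugging in: x* = (5·0.6/2.5)² = 1.44.

x* = 1.44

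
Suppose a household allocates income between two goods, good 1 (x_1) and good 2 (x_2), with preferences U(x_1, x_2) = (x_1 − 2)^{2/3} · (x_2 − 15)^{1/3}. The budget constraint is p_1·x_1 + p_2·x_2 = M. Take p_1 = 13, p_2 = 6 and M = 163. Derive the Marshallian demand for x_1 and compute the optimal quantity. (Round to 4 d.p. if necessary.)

x_1* = 4.4103

MRS = 2·(x_2−15)/(x_1−2). Tangency with p_1/p_2 gives x_2−15 = (1/2)·(p_1/p_2)·(x_1−2).
After buying the subsistence bundle (2, 15), a share 2/3 of the remaining income goes to x_1: x_1* = 2 + 2/3·(M − 2p_1 − 15p_2)/p_1.
Discretionary income = 163 − 2·13 − 15·6 = 47; x_1* = 2 + 2/3·47/13 = 4.4103.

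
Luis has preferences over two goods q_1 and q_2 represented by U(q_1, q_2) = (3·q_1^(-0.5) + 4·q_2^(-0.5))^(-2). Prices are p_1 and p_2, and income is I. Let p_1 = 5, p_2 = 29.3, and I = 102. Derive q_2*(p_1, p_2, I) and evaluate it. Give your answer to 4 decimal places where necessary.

q_2* = 2.3879

With the ratio pinned down, the budget gives q_1* = I/(p_1 + p_2·(q_2/q_1)) and q_2* = (q_2/q_1)·q_1*.
Numerically q_2/q_1 = 0.372701, so q_1* = 102/(5 + 29.3·0.372701) = 6.407 and q_2* = 0.372701·6.407 = 2.3879.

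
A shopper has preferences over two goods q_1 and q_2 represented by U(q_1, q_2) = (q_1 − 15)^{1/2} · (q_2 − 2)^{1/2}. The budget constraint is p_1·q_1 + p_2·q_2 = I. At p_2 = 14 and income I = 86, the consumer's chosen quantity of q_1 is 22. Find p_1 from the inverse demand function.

Let q_1' = q_1−15, q_2' = q_2−2. MRS = q_2'/q_1' = p_1/p_2.
Substituting into the budget: q_1* = 15 + 0.5·(I − 15·p_1 − 2·p_2)/p_1, and q_2* = 2 + 0.5·(…)/p_2.
Set q_1* = 22 in the demand function and solve for p_1: p_1 = 2.

p_1 = 2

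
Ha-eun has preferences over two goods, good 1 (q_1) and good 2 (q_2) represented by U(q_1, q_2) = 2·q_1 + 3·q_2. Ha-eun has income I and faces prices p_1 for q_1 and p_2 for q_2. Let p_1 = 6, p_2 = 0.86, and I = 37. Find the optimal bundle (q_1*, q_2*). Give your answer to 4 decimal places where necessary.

Linear utility — the consumer picks whichever good has higher MU/price: 2/6 = 0.3333 vs 3/0.86 = 3.4884.
q_2 gives more utility per dollar, so spend all income on q_2: q_2* = I/p_2, q_1* = 0.
Numerically: q_1* = 0, q_2* = 43.0233.

q_1* = 0, q_2* = 43.0233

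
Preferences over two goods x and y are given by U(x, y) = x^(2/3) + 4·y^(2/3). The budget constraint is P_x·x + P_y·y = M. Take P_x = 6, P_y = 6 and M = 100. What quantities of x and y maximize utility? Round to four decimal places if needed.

MRS = MU_x/MU_y = (1/4)·(y/x)^(1/3). Set equal to P_x/P_y.
Solve for the ratio: y/x = [4·P_x/P_y]^(3).
With the ratio pinned down, the budget gives x* = M/(P_x + P_y·(y/x)) and y* = (y/x)·x*.
Numerically y/x = 64, so x* = 100/(6 + 6·64) = 0.2564 and y* = 64·0.2564 = 16.4103.

x* = 0.2564, y* = 16.4103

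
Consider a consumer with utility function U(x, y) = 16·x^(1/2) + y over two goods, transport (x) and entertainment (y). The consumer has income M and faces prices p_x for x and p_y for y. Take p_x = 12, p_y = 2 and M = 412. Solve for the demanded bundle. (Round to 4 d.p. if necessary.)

x* = 1.7778, y* = 195.3333

Thus x* = (8·p_y/p_x)² — independent of M — with the rest of income spent on y.
Plugging in: x* = (8·2/12)² = 1.7778, y* = 195.3333.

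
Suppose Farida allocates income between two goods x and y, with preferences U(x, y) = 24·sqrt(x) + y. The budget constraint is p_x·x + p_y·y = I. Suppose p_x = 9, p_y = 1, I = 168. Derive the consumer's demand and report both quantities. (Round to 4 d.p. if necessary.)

x* = 1.7778, y* = 152

MU_x = 12/√x, MU_y = 1. Tangency: 12/√x = p_x/p_y.
Solve: √x = 12·p_y/p_x, so x*(p_x,p_y) = (12·p_y/p_x)², and y* = (I − p_x·x*)/p_y.
Plugging in: x* = (12·1/9)² = 1.7778, y* = 152.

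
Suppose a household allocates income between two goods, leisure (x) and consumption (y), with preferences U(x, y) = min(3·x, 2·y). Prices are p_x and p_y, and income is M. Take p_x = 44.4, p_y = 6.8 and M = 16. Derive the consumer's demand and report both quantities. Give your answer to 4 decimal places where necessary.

Leontief preferences: the optimum is at the kink where x/2 = y/3, i.e. y = (3/2)·x.
Budget: p_x·x + p_y·(3/2)·x = M, so (2·p_x + 3·p_y)·x = 2·M.
Demand: x*(p_x,p_y,M) = 2·M/(2·p_x + 3·p_y), y* = 3·M/(2·p_x + 3·p_y).
Here 2·44.4 + 3·6.8 = 109.2, giving x* = 0.293 and y* = 0.4396.

x* = 0.293, y* = 0.4396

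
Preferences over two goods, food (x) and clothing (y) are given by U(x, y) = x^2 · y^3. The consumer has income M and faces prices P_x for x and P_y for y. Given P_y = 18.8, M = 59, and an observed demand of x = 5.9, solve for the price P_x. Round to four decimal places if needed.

P_x = 4

MU_x/MU_y = (2·y)/(3·x); tangency sets this equal to P_x/P_y.
So 2·P_y·y = 3·P_x·x; combined with the budget, a share 0.4 of income goes to x.
Demand: x*(P_x,P_y,M) = 0.4·M/P_x and y* = 0.6·M/P_y.
Set x* = 5.9 in the demand function and solve for P_x: P_x = 4.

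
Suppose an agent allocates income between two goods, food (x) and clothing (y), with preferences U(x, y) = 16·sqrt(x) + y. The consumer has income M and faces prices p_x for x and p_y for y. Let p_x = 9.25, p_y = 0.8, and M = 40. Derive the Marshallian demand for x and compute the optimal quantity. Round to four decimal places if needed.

x* = 0.4787

MU_x = 8/√x, MU_y = 1. Tangency: 8/√x = p_x/p_y.
Solve: √x = 8·p_y/p_x, so x*(p_x,p_y) = (8·p_y/p_x)², and y* = (M − p_x·x*)/p_y.
Plugging in: x* = (8·0.8/9.25)² = 0.4787.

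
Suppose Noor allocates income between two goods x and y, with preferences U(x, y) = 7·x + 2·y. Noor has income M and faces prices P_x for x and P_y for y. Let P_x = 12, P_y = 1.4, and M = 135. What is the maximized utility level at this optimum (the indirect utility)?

Linear utility — the consumer picks whichever good has higher MU/price: 7/12 = 0.5833 vs 2/1.4 = 1.4286.
y gives more utility per dollar, so spend all income on y: y* = M/P_y, x* = 0.
Numerically: x* = 0, y* = 96.4286.
Utility at the optimum: U(0, 96.4286) = 192.8571.

V = 192.8571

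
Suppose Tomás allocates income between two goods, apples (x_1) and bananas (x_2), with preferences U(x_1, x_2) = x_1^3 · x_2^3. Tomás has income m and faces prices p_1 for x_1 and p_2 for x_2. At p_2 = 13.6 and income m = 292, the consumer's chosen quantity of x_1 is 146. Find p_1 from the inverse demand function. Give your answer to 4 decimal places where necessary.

MU_x_1/MU_x_2 = (3·x_2)/(3·x_1); tangency sets this equal to p_1/p_2.
Rearranging, p_2·x_2 = p_1·x_1. Substituting into the budget gives p_1·x_1·(1 + 1) = m.
Demand: x_1*(p_1,p_2,m) = 0.5·m/p_1 and x_2* = 0.5·m/p_2.
Set x_1* = 146 in the demand function and solve for p_1: p_1 = 1.

p_1 = 1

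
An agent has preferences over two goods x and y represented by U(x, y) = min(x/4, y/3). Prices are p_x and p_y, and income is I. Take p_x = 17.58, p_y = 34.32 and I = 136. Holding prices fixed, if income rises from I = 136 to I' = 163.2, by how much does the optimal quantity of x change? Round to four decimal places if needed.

Δx* = 0.6279

Leontief preferences: the optimum is at the kink where x/4 = y/3, i.e. y = (3/4)·x.
Budget: p_x·x + p_y·(3/4)·x = I, so (4·p_x + 3·p_y)·x = 4·I.
Demand: x*(p_x,p_y,I) = 4·I/(4·p_x + 3·p_y), y* = 3·I/(4·p_x + 3·p_y).
Here 4·17.58 + 3·34.32 = 173.28, giving x* = 3.1394.
At I' = 163.2: x* = 3.7673. Change: 3.7673 − 3.1394 = 0.6279.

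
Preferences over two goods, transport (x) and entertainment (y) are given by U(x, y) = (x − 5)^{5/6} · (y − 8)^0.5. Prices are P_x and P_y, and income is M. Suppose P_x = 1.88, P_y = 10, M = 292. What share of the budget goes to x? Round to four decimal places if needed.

share on x = 0.4658

After buying the subsistence bundle (5, 8), a share 0.625 of the remaining income goes to x: x* = 5 + 0.625·(M − 5P_x − 8P_y)/P_x.
Discretionary income = 292 − 5·1.88 − 8·10 = 202.6; x* = 5 + 0.625·202.6/1.88 = 72.3537; y* = 8 + 0.375·202.6/10 = 15.5975.
Expenditure on x: 1.88·72.3537 = 136.025; share = 0.4658.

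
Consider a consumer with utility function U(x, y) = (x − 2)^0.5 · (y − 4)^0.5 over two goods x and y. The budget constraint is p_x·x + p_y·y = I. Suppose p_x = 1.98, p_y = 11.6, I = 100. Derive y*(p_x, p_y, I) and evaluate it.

y* = 6.1397

This is Cobb-Douglas in (x−2, y−4): tangency gives 0.5·p_y·(y−4) = 0.5·p_x·(x−2).
Substituting into the budget: x* = 2 + 0.5·(I − 2·p_x − 4·p_y)/p_x, and y* = 4 + 0.5·(…)/p_y.
Discretionary income = 100 − 2·1.98 − 4·11.6 = 49.64; y* = 4 + 0.5·49.64/11.6 = 6.1397.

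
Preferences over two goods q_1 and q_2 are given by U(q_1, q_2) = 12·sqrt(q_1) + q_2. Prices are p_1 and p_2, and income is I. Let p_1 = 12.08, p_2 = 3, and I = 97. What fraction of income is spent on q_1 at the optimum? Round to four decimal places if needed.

share on q_1 = 0.2765

Utility is quasi-linear in q_2; the FOC for q_1 is 6/√q_1 = p_1/p_2.
Solve: √q_1 = 6·p_2/p_1, so q_1*(p_1,p_2) = (6·p_2/p_1)², and q_2* = (I − p_1·q_1*)/p_2.
Plugging in: q_1* = (6·3/12.08)² = 2.2203, q_2* = 23.3929.
Expenditure on q_1: 12.08·2.2203 = 26.8212; share = 0.2765.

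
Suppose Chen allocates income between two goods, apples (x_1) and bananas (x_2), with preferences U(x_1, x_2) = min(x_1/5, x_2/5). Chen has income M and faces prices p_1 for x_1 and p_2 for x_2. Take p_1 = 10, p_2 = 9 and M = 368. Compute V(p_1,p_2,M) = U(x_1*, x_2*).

V = 3.8737

Leontief preferences: the optimum is at the kink where x_1/5 = x_2/5, i.e. x_2 = x_1.
Budget: p_1·x_1 + p_2·x_1 = M, so (5·p_1 + 5·p_2)·x_1 = 5·M.
Demand: x_1*(p_1,p_2,M) = 5·M/(5·p_1 + 5·p_2), x_2* = 5·M/(5·p_1 + 5·p_2).
Here 5·10 + 5·9 = 95, giving x_1* = 19.3684 and x_2* = 19.3684.
Utility at the optimum: U(19.3684, 19.3684) = 3.8737.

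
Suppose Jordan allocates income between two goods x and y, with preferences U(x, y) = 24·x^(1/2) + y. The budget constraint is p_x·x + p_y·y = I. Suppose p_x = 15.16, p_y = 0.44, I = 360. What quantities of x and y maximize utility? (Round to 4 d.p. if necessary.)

MU_x = 12/√x, MU_y = 1. Tangency: 12/√x = p_x/p_y.
Thus x* = (12·p_y/p_x)² — independent of I — with the rest of income spent on y.
Plugging in: x* = (12·0.44/15.16)² = 0.1213, y* = 814.0024.

x* = 0.1213, y* = 814.0024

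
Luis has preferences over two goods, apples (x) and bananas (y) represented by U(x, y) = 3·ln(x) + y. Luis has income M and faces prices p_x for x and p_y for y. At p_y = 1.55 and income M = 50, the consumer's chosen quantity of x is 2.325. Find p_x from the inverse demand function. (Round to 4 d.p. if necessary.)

p_x = 2

MU_x = 3/x, MU_y = 1. Tangency: 3/x = p_x/p_y.
So x*(p_x,p_y) = 3·p_y/p_x, independent of income; and y* = (M − 3·p_y)/p_y.
Set x* = 2.325 in the demand function and solve for p_x: p_x = 2.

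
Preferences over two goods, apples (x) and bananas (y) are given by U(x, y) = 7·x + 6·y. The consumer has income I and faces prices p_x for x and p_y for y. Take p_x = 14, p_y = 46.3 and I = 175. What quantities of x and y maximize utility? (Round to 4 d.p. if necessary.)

x* = 12.5, y* = 0

x gives more utility per dollar, so spend all income on x: x* = I/p_x, y* = 0.
Numerically: x* = 12.5, y* = 0.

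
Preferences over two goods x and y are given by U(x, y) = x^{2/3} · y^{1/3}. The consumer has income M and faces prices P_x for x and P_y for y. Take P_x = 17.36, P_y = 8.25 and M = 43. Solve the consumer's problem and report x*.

Demand: x*(P_x,P_y,M) = 2/3·M/P_x and y* = 1/3·M/P_y.
At P_x=17.36, P_y=8.25, M=43: x* = 2/3·43/17.36 = 1.6513.

x* = 1.6513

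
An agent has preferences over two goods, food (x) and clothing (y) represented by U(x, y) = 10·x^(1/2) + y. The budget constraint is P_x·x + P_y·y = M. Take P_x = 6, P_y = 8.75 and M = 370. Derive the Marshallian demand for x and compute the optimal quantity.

x* = 53.1684

Set MRS = P_x/P_y: 5·x^(−1/2) = P_x/P_y.
Solve: √x = 5·P_y/P_x, so x*(P_x,P_y) = (5·P_y/P_x)², and y* = (M − P_x·x*)/P_y.
Plugging in: x* = (5·8.75/6)² = 53.1684.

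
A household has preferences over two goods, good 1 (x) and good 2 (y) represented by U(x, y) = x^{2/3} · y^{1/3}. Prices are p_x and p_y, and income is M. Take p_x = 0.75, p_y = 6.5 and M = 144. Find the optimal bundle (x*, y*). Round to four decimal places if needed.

Demand: x*(p_x,p_y,M) = 2/3·M/p_x and y* = 1/3·M/p_y.
At p_x=0.75, p_y=6.5, M=144: x* = 2/3·144/0.75 = 128, y* = 7.3846.

x* = 128, y* = 7.3846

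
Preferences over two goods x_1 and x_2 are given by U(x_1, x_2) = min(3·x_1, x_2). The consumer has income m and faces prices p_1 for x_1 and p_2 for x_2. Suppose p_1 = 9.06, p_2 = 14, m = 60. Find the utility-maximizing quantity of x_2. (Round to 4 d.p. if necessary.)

x_2* = 3.5253

Demand: x_1*(p_1,p_2,m) = m/(p_1 + 3·p_2), x_2* = 3·m/(p_1 + 3·p_2).
Here 9.06 + 3·14 = 51.06, giving x_2* = 3.5253.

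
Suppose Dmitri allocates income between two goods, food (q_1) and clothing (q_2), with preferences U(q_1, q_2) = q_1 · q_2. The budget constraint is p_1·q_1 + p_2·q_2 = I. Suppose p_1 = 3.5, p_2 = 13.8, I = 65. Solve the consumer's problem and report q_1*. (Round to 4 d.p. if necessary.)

Tangency: MRS = q_2/q_1 = p_1/p_2.
So p_2·q_2 = p_1·q_1; combined with the budget, a share 0.5 of income goes to q_1.
Demand: q_1*(p_1,p_2,I) = 0.5·I/p_1 and q_2* = 0.5·I/p_2.
At p_1=3.5, p_2=13.8, I=65: q_1* = 0.5·65/3.5 = 9.2857.

q_1* = 9.2857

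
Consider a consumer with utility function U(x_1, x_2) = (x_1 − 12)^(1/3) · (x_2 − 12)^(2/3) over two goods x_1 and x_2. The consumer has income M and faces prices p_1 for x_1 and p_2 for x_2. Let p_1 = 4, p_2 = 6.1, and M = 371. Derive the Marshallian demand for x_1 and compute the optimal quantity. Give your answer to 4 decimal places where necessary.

Substituting into the budget: x_1* = 12 + 1/3·(M − 12·p_1 − 12·p_2)/p_1, and x_2* = 12 + 2/3·(…)/p_2.
Discretionary income = 371 − 12·4 − 12·6.1 = 249.8; x_1* = 12 + 1/3·249.8/4 = 32.8167.

x_1* = 32.8167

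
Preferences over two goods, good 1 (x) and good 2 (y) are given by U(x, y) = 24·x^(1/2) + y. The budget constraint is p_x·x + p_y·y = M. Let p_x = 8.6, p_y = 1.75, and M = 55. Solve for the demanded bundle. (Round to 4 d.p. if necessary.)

x* = 5.9627, y* = 2.1262

MU_x = 12/√x, MU_y = 1. Tangency: 12/√x = p_x/p_y.
Solve: √x = 12·p_y/p_x, so x*(p_x,p_y) = (12·p_y/p_x)², and y* = (M − p_x·x*)/p_y.
Plugging in: x* = (12·1.75/8.6)² = 5.9627, y* = 2.1262.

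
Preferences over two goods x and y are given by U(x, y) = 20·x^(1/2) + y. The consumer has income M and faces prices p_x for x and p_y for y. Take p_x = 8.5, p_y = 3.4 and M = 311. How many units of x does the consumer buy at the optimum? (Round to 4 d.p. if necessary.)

x* = 16

MU_x = 10/√x, MU_y = 1. Tangency: 10/√x = p_x/p_y.
Thus x* = (10·p_y/p_x)² — independent of M — with the rest of income spent on y.
Plugging in: x* = (10·3.4/8.5)² = 16.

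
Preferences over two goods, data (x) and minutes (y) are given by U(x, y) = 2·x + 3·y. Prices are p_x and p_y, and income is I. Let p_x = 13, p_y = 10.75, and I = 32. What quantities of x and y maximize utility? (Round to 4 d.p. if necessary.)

Perfect substitutes: compare marginal utility per dollar. 2/p_x vs 3/p_y → 0.1538 vs 0.2791.
y gives more utility per dollar, so spend all income on y: y* = I/p_y, x* = 0.
Numerically: x* = 0, y* = 2.9767.

x* = 0, y* = 2.9767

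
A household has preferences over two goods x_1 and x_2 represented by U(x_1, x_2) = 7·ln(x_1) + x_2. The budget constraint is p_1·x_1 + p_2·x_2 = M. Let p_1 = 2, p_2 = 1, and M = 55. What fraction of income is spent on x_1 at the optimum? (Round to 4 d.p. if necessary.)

So x_1*(p_1,p_2) = 7·p_2/p_1, independent of income; and x_2* = (M − 7·p_2)/p_2.
At the given prices: x_1* = 7·1/2 = 3.5, and x_2* = 48.
Expenditure on x_1: 2·3.5 = 7; share = 0.1273.

share on x_1 = 0.1273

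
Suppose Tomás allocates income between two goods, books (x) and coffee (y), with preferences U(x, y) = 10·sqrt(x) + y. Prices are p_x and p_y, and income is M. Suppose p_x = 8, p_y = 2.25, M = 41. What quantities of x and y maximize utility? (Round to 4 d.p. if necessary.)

Solve: √x = 5·p_y/p_x, so x*(p_x,p_y) = (5·p_y/p_x)², and y* = (M − p_x·x*)/p_y.
Plugging in: x* = (5·2.25/8)² = 1.9775, y* = 11.191.

x* = 1.9775, y* = 11.191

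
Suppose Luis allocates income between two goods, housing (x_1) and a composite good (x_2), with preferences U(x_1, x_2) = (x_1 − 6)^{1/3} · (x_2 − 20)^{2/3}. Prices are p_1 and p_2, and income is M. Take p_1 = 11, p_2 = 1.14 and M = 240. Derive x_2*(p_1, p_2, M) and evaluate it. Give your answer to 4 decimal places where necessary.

x_2* = 108.4211

MRS = (1/2)·(x_2−20)/(x_1−6). Tangency with p_1/p_2 gives x_2−20 = 2·(p_1/p_2)·(x_1−6).
Substituting into the budget: x_1* = 6 + 1/3·(M − 6·p_1 − 20·p_2)/p_1, and x_2* = 20 + 2/3·(…)/p_2.
Discretionary income = 240 − 6·11 − 20·1.14 = 151.2; x_2* = 20 + 2/3·151.2/1.14 = 108.4211.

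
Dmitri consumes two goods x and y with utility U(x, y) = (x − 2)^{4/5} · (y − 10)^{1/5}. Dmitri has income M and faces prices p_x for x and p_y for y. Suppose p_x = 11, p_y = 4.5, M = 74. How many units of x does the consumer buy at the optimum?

x* = 2.5091

Discretionary income = 74 − 2·11 − 10·4.5 = 7; x* = 2 + 0.8·7/11 = 2.5091.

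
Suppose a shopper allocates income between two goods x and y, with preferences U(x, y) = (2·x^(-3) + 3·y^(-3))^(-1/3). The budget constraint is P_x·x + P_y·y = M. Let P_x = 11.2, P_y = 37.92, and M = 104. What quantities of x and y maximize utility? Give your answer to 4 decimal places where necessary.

x* = 2.4681, y* = 2.0136

From the CES first-order condition, (2/3)·(y/x)^(4) = P_x/P_y.
Solve for the ratio: y/x = [(3/2)·P_x/P_y]^(0.25).
With the ratio pinned down, the budget gives x* = M/(P_x + P_y·(y/x)) and y* = (y/x)·x*.
Numerically y/x = 0.81585, so x* = 104/(11.2 + 37.92·0.81585) = 2.4681 and y* = 0.81585·2.4681 = 2.0136.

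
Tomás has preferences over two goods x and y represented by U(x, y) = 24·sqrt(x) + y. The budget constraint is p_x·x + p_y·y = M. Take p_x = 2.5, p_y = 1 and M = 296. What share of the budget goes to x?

MU_x = 12/√x, MU_y = 1. Tangency: 12/√x = p_x/p_y.
Solve: √x = 12·p_y/p_x, so x*(p_x,p_y) = (12·p_y/p_x)², and y* = (M − p_x·x*)/p_y.
Plugging in: x* = (12·1/2.5)² = 23.04, y* = 238.4.
Expenditure on x: 2.5·23.04 = 57.6; share = 0.1946.

share on x = 0.1946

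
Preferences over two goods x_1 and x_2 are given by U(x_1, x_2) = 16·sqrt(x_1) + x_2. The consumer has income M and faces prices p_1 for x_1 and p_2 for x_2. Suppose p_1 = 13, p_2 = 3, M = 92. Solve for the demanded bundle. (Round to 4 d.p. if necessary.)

Set MRS = p_1/p_2: 8·x_1^(−1/2) = p_1/p_2.
Solve: √x_1 = 8·p_2/p_1, so x_1*(p_1,p_2) = (8·p_2/p_1)², and x_2* = (M − p_1·x_1*)/p_2.
Plugging in: x_1* = (8·3/13)² = 3.4083, x_2* = 15.8974.

x_1* = 3.4083, x_2* = 15.8974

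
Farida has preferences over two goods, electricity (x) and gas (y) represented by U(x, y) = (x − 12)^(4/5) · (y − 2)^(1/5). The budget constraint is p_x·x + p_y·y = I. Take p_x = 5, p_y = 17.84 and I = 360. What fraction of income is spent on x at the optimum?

This is Cobb-Douglas in (x−12, y−2): tangency gives 0.8·p_y·(y−2) = 0.2·p_x·(x−12).
Substituting into the budget: x* = 12 + 0.8·(I − 12·p_x − 2·p_y)/p_x, and y* = 2 + 0.2·(…)/p_y.
Discretionary income = 360 − 12·5 − 2·17.84 = 264.32; x* = 12 + 0.8·264.32/5 = 54.2912; y* = 2 + 0.2·264.32/17.84 = 4.9632.
Expenditure on x: 5·54.2912 = 271.456; share = 0.754.

share on x = 0.754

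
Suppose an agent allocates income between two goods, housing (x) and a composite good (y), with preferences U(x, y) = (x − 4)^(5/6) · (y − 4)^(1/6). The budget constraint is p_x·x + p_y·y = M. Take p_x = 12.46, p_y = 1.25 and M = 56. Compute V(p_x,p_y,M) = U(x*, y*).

This is Cobb-Douglas in (x−4, y−4): tangency gives 5/6·p_y·(y−4) = 1/6·p_x·(x−4).
Substituting into the budget: x* = 4 + 5/6·(M − 4·p_x − 4·p_y)/p_x, and y* = 4 + 1/6·(…)/p_y.
Discretionary income = 56 − 4·12.46 − 4·1.25 = 1.16; x* = 4 + 5/6·1.16/12.46 = 4.0776; y* = 4 + 1/6·1.16/1.25 = 4.1547.
Utility at the optimum: U(4.0776, 4.1547) = 0.087.

V = 0.087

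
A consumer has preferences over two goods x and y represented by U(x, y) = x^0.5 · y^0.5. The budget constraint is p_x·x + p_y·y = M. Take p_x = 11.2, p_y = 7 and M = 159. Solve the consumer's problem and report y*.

Tangency: MRS = y/x = p_x/p_y.
So 0.5·p_y·y = 0.5·p_x·x; combined with the budget, a share 0.5 of income goes to x.
Demand: x*(p_x,p_y,M) = 0.5·M/p_x and y* = 0.5·M/p_y.
At p_x=11.2, p_y=7, M=159: y* = 0.5·159/7 = 11.3571.

y* = 11.3571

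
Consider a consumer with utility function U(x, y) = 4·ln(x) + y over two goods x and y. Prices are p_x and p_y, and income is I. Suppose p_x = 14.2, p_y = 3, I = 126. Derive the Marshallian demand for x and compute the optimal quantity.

x* = 0.8451

MU_x = 4/x, MU_y = 1. Tangency: 4/x = p_x/p_y.
So x*(p_x,p_y) = 4·p_y/p_x, independent of income; and y* = (I − 4·p_y)/p_y.
At the given prices: x* = 4·3/14.2 = 0.8451.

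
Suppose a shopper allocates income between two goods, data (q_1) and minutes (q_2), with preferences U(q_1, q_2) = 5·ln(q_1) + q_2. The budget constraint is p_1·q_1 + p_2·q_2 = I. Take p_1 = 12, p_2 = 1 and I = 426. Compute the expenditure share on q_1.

Set MRS = p_1/p_2: (5/q_1)/1 = p_1/p_2.
So q_1*(p_1,p_2) = 5·p_2/p_1, independent of income; and q_2* = (I − 5·p_2)/p_2.
At the given prices: q_1* = 5·1/12 = 0.4167, and q_2* = 421.
Expenditure on q_1: 12·0.4167 = 5; share = 0.0117.

share on q_1 = 0.0117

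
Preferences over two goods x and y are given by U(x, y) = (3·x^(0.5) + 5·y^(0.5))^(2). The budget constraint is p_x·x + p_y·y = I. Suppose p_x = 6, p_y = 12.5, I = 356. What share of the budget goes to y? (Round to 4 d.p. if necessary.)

With the ratio pinned down, the budget gives x* = I/(p_x + p_y·(y/x)) and y* = (y/x)·x*.
Numerically y/x = 0.64, so x* = 356/(6 + 12.5·0.64) = 25.4286 and y* = 0.64·25.4286 = 16.2743.
Expenditure on y: 12.5·16.2743 = 203.4286; share = 0.5714.

share on y = 0.5714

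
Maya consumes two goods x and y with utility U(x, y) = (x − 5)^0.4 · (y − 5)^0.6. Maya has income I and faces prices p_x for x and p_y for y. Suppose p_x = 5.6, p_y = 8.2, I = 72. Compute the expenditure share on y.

share on y = 0.5944

This is Cobb-Douglas in (x−5, y−5): tangency gives 0.4·p_y·(y−5) = 0.6·p_x·(x−5).
Substituting into the budget: x* = 5 + 0.4·(I − 5·p_x − 5·p_y)/p_x, and y* = 5 + 0.6·(…)/p_y.
Discretionary income = 72 − 5·5.6 − 5·8.2 = 3; x* = 5 + 0.4·3/5.6 = 5.2143; y* = 5 + 0.6·3/8.2 = 5.2195.
Expenditure on y: 8.2·5.2195 = 42.8; share = 0.5944.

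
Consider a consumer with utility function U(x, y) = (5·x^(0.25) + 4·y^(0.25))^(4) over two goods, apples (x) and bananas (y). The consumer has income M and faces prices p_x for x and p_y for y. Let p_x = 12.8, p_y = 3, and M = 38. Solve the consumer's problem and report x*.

x* = 1.3467

Numerically y/x = 5.139311, so x* = 38/(12.8 + 3·5.139311) = 1.3467.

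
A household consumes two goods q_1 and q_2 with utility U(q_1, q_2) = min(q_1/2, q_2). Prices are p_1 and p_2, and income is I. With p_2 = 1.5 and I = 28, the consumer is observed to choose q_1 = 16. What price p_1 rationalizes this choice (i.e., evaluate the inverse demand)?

p_1 = 1

With perfect complements, no substitution: consume in ratio q_1:q_2 = 2:1.
Budget: p_1·q_1 + p_2·(1/2)·q_1 = I, so (2·p_1 + p_2)·q_1 = 2·I.
Demand: q_1*(p_1,p_2,I) = 2·I/(2·p_1 + p_2), q_2* = I/(2·p_1 + p_2).
Set q_1* = 16 in the demand function and solve for p_1: p_1 = 1.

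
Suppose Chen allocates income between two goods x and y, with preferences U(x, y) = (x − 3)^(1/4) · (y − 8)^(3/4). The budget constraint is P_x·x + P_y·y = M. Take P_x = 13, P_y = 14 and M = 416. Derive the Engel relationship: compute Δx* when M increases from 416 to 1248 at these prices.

Δx* = 16

After buying the subsistence bundle (3, 8), a share 0.25 of the remaining income goes to x: x* = 3 + 0.25·(M − 3P_x − 8P_y)/P_x.
Discretionary income = 416 − 3·13 − 8·14 = 265; x* = 3 + 0.25·265/13 = 8.0962.
At M' = 1248: x* = 24.0962. Change: 24.0962 − 8.0962 = 16.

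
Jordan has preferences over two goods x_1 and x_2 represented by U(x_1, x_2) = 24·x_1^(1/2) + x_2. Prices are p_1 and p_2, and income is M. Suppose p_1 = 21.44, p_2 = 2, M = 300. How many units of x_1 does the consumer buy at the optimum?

x_1* = 1.2531

Utility is quasi-linear in x_2; the FOC for x_1 is 12/√x_1 = p_1/p_2.
Thus x_1* = (12·p_2/p_1)² — independent of M — with the rest of income spent on x_2.
Plugging in: x_1* = (12·2/21.44)² = 1.2531.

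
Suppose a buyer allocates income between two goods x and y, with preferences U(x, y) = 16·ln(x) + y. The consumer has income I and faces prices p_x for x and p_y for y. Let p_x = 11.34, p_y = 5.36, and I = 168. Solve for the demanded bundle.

So x*(p_x,p_y) = 16·p_y/p_x, independent of income; and y* = (I − 16·p_y)/p_y.
At the given prices: x* = 16·5.36/11.34 = 7.5626, and y* = 15.3433.

x* = 7.5626, y* = 15.3433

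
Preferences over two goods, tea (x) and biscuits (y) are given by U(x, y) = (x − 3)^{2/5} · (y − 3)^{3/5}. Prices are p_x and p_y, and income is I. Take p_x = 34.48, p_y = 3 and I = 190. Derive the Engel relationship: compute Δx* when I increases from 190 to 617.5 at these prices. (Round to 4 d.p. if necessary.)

Δx* = 4.9594

This is Cobb-Douglas in (x−3, y−3): tangency gives 0.4·p_y·(y−3) = 0.6·p_x·(x−3).
After buying the subsistence bundle (3, 3), a share 0.4 of the remaining income goes to x: x* = 3 + 0.4·(I − 3p_x − 3p_y)/p_x.
Discretionary income = 190 − 3·34.48 − 3·3 = 77.56; x* = 3 + 0.4·77.56/34.48 = 3.8998.
At I' = 617.5: x* = 8.8592. Change: 8.8592 − 3.8998 = 4.9594.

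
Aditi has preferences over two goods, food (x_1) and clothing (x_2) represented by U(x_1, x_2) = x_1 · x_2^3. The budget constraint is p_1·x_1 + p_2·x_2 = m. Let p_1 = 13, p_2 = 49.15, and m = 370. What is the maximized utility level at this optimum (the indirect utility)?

Tangency: MRS = (1/3)·x_2/x_1 = p_1/p_2.
So p_2·x_2 = 3·p_1·x_1; combined with the budget, a share 0.25 of income goes to x_1.
Demand: x_1*(p_1,p_2,m) = 0.25·m/p_1 and x_2* = 0.75·m/p_2.
At p_1=13, p_2=49.15, m=370: x_1* = 0.25·370/13 = 7.1154, x_2* = 5.646.
Utility at the optimum: U(7.1154, 5.646) = 1280.6097.

V = 1280.6097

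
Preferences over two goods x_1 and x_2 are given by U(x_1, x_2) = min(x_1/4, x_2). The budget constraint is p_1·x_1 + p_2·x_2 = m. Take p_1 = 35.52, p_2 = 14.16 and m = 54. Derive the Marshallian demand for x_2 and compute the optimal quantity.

x_2* = 0.3456

Leontief preferences: the optimum is at the kink where x_1/4 = x_2/1, i.e. x_2 = (1/4)·x_1.
Budget: p_1·x_1 + p_2·(1/4)·x_1 = m, so (4·p_1 + p_2)·x_1 = 4·m.
Demand: x_1*(p_1,p_2,m) = 4·m/(4·p_1 + p_2), x_2* = m/(4·p_1 + p_2).
Here 4·35.52 + 14.16 = 156.24, giving x_2* = 0.3456.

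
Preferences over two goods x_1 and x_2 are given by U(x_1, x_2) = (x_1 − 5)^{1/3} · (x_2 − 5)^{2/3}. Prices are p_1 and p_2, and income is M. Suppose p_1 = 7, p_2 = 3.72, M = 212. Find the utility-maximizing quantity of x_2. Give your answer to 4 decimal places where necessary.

x_2* = 33.3871

This is Cobb-Douglas in (x_1−5, x_2−5): tangency gives 1/3·p_2·(x_2−5) = 2/3·p_1·(x_1−5).
After buying the subsistence bundle (5, 5), a share 1/3 of the remaining income goes to x_1: x_1* = 5 + 1/3·(M − 5p_1 − 5p_2)/p_1.
Discretionary income = 212 − 5·7 − 5·3.72 = 158.4; x_2* = 5 + 2/3·158.4/3.72 = 33.3871.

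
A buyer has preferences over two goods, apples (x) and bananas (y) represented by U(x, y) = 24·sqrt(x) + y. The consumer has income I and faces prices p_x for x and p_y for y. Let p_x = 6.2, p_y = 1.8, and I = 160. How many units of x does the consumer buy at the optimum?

x* = 12.1374

Utility is quasi-linear in y; the FOC for x is 12/√x = p_x/p_y.
Thus x* = (12·p_y/p_x)² — independent of I — with the rest of income spent on y.
Plugging in: x* = (12·1.8/6.2)² = 12.1374.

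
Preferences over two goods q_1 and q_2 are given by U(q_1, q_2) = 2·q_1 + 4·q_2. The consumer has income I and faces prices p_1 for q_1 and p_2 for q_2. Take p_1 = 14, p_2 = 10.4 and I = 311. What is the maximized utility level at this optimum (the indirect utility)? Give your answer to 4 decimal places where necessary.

Linear utility — the consumer picks whichever good has higher MU/price: 2/14 = 0.1429 vs 4/10.4 = 0.3846.
q_2 gives more utility per dollar, so spend all income on q_2: q_2* = I/p_2, q_1* = 0.
Numerically: q_1* = 0, q_2* = 29.9038.
Utility at the optimum: U(0, 29.9038) = 119.6154.

V = 119.6154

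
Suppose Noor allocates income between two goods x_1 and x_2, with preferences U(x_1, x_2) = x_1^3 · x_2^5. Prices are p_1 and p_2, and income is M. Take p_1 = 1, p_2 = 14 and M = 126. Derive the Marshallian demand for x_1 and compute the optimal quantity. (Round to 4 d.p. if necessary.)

x_1* = 47.25

The MRS is (3/5)·x_2/x_1. Set MRS = p_1/p_2.
So 3·p_2·x_2 = 5·p_1·x_1; combined with the budget, a share 0.375 of income goes to x_1.
Demand: x_1*(p_1,p_2,M) = 0.375·M/p_1 and x_2* = 0.625·M/p_2.
At p_1=1, p_2=14, M=126: x_1* = 0.375·126/1 = 47.25.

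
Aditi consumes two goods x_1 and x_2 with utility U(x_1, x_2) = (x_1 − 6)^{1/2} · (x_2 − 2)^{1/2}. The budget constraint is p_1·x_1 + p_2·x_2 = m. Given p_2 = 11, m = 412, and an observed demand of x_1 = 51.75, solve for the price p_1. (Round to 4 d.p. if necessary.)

p_1 = 4

This is Cobb-Douglas in (x_1−6, x_2−2): tangency gives 0.5·p_2·(x_2−2) = 0.5·p_1·(x_1−6).
Substituting into the budget: x_1* = 6 + 0.5·(m − 6·p_1 − 2·p_2)/p_1, and x_2* = 2 + 0.5·(…)/p_2.
Set x_1* = 51.75 in the demand function and solve for p_1: p_1 = 4.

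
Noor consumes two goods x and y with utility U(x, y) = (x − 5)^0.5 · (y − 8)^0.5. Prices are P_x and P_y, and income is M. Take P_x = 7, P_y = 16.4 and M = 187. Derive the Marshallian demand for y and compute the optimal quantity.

y* = 8.6341

After buying the subsistence bundle (5, 8), a share 0.5 of the remaining income goes to x: x* = 5 + 0.5·(M − 5P_x − 8P_y)/P_x.
Discretionary income = 187 − 5·7 − 8·16.4 = 20.8; y* = 8 + 0.5·20.8/16.4 = 8.6341.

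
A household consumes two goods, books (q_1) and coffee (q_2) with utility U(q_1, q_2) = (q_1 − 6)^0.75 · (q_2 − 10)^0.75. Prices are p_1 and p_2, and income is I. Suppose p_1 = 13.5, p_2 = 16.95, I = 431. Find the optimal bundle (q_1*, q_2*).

Let q_1' = q_1−6, q_2' = q_2−10. MRS = q_2'/q_1' = p_1/p_2.
After buying the subsistence bundle (6, 10), a share 0.5 of the remaining income goes to q_1: q_1* = 6 + 0.5·(I − 6p_1 − 10p_2)/p_1.
Discretionary income = 431 − 6·13.5 − 10·16.95 = 180.5; q_1* = 6 + 0.5·180.5/13.5 = 12.6852; q_2* = 10 + 0.5·180.5/16.95 = 15.3245.

q_1* = 12.6852, q_2* = 15.3245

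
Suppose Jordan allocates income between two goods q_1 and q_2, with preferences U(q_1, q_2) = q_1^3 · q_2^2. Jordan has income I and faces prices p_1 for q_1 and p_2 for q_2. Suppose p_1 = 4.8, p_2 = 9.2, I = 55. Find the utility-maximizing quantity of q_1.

Tangency: MRS = (3/2)·q_2/q_1 = p_1/p_2.
So 3·p_2·q_2 = 2·p_1·q_1; combined with the budget, a share 0.6 of income goes to q_1.
Demand: q_1*(p_1,p_2,I) = 0.6·I/p_1 and q_2* = 0.4·I/p_2.
At p_1=4.8, p_2=9.2, I=55: q_1* = 0.6·55/4.8 = 6.875.

q_1* = 6.875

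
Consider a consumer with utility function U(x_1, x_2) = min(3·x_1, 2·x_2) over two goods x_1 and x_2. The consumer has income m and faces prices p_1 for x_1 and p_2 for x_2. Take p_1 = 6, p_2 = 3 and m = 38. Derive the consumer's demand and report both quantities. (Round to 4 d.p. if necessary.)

x_1* = 3.619, x_2* = 5.4286

With perfect complements, no substitution: consume in ratio x_1:x_2 = 2:3.
Budget: p_1·x_1 + p_2·(3/2)·x_1 = m, so (2·p_1 + 3·p_2)·x_1 = 2·m.
Demand: x_1*(p_1,p_2,m) = 2·m/(2·p_1 + 3·p_2), x_2* = 3·m/(2·p_1 + 3·p_2).
Here 2·6 + 3·3 = 21, giving x_1* = 3.619 and x_2* = 5.4286.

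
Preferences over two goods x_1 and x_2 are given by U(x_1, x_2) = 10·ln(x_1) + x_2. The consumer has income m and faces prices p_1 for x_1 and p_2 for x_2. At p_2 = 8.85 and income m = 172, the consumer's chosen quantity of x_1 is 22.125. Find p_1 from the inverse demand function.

MU_x_1 = 10/x_1, MU_x_2 = 1. Tangency: 10/x_1 = p_1/p_2.
So x_1*(p_1,p_2) = 10·p_2/p_1, independent of income; and x_2* = (m − 10·p_2)/p_2.
Set x_1* = 22.125 in the demand function and solve for p_1: p_1 = 4.

p_1 = 4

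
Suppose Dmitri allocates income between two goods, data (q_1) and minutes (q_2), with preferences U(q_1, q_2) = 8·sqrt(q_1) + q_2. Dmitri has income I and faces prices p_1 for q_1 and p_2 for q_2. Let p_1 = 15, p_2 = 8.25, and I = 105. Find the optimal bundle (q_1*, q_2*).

MU_q_1 = 4/√q_1, MU_q_2 = 1. Tangency: 4/√q_1 = p_1/p_2.
Solve: √q_1 = 4·p_2/p_1, so q_1*(p_1,p_2) = (4·p_2/p_1)², and q_2* = (I − p_1·q_1*)/p_2.
Plugging in: q_1* = (4·8.25/15)² = 4.84, q_2* = 3.9273.

q_1* = 4.84, q_2* = 3.9273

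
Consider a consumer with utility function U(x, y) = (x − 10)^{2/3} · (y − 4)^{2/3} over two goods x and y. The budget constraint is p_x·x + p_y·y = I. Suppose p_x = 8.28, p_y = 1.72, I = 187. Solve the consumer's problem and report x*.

x* = 15.8768

This is Cobb-Douglas in (x−10, y−4): tangency gives 2/3·p_y·(y−4) = 2/3·p_x·(x−10).
After buying the subsistence bundle (10, 4), a share 0.5 of the remaining income goes to x: x* = 10 + 0.5·(I − 10p_x − 4p_y)/p_x.
Discretionary income = 187 − 10·8.28 − 4·1.72 = 97.32; x* = 10 + 0.5·97.32/8.28 = 15.8768.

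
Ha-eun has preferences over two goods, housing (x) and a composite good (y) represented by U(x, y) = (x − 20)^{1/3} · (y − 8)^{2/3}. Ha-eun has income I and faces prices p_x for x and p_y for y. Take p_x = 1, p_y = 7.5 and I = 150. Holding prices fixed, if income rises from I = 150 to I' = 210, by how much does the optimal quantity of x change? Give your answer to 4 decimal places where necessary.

This is Cobb-Douglas in (x−20, y−8): tangency gives 1/3·p_y·(y−8) = 2/3·p_x·(x−20).
After buying the subsistence bundle (20, 8), a share 1/3 of the remaining income goes to x: x* = 20 + 1/3·(I − 20p_x − 8p_y)/p_x.
Discretionary income = 150 − 20·1 − 8·7.5 = 70; x* = 20 + 1/3·70/1 = 43.3333.
At I' = 210: x* = 63.3333. Change: 63.3333 − 43.3333 = 20.

Δx* = 20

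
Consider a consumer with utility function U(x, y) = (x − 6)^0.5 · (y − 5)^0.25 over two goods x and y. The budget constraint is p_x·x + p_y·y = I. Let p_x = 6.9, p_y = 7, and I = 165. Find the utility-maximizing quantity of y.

y* = 9.219

Let x' = x−6, y' = y−5. MRS = 2·y'/x' = p_x/p_y.
After buying the subsistence bundle (6, 5), a share 2/3 of the remaining income goes to x: x* = 6 + 2/3·(I − 6p_x − 5p_y)/p_x.
Discretionary income = 165 − 6·6.9 − 5·7 = 88.6; y* = 5 + 1/3·88.6/7 = 9.219.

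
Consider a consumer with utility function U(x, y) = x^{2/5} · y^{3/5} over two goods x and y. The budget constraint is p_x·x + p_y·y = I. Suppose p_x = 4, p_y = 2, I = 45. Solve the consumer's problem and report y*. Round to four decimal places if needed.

y* = 13.5

MU_x/MU_y = (0.4·y)/(0.6·x); tangency sets this equal to p_x/p_y.
Rearranging, p_y·y = (3/2)·p_x·x. Substituting into the budget gives p_x·x·(1 + (3/2)) = I.
Demand: x*(p_x,p_y,I) = 0.4·I/p_x and y* = 0.6·I/p_y.
At p_x=4, p_y=2, I=45: y* = 0.6·45/2 = 13.5.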